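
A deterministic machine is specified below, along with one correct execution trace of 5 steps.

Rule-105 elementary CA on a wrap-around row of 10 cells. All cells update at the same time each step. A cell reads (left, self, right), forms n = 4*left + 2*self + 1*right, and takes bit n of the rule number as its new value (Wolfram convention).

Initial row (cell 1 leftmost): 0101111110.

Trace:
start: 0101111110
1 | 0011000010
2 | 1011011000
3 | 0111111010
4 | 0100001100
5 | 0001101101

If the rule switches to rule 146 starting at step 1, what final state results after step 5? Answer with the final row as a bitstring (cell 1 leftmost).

0010010000

(re-executing steps 1..5 under rule 146; state before step 1: 0101111110)
1 | 1000111101
2 | 0101011000
3 | 1000000100
4 | 0100001011
5 | 0010010000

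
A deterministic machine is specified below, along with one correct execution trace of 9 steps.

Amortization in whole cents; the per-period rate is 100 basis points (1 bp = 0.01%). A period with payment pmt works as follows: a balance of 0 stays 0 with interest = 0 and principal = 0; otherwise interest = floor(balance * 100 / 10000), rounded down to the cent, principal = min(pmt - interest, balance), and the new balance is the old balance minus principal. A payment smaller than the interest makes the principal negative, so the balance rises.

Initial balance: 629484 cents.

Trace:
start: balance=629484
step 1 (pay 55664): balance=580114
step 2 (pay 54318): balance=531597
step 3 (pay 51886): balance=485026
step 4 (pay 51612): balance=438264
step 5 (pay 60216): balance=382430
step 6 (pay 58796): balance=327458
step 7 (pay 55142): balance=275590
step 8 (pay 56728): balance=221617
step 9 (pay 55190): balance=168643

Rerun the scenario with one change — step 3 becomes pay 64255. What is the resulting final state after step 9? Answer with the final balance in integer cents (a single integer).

155514

(re-executing from step 3 with the substitution; state before step 3: balance=531597)
step 3 (pay 64255): balance=472657
step 4 (pay 51612): balance=425771
step 5 (pay 60216): balance=369812
step 6 (pay 58796): balance=314714
step 7 (pay 55142): balance=262719
step 8 (pay 56728): balance=208618
step 9 (pay 55190): balance=155514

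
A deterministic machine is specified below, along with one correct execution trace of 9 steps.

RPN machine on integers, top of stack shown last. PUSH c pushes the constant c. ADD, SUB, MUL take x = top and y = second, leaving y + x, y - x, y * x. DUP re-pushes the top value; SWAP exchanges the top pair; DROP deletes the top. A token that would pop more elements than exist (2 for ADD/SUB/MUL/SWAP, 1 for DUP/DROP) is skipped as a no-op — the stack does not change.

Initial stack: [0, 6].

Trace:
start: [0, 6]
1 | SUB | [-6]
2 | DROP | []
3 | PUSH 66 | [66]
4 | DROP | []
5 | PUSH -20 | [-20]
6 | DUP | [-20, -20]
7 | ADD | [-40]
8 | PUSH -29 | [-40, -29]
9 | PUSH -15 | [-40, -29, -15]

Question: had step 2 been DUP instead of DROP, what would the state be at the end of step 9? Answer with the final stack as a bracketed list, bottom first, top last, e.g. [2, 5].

(re-executing from step 2 with the substitution; state before step 2: [-6])
2 | DUP | [-6, -6]
3 | PUSH 66 | [-6, -6, 66]
4 | DROP | [-6, -6]
5 | PUSH -20 | [-6, -6, -20]
6 | DUP | [-6, -6, -20, -20]
7 | ADD | [-6, -6, -40]
8 | PUSH -29 | [-6, -6, -40, -29]
9 | PUSH -15 | [-6, -6, -40, -29, -15]

[-6, -6, -40, -29, -15]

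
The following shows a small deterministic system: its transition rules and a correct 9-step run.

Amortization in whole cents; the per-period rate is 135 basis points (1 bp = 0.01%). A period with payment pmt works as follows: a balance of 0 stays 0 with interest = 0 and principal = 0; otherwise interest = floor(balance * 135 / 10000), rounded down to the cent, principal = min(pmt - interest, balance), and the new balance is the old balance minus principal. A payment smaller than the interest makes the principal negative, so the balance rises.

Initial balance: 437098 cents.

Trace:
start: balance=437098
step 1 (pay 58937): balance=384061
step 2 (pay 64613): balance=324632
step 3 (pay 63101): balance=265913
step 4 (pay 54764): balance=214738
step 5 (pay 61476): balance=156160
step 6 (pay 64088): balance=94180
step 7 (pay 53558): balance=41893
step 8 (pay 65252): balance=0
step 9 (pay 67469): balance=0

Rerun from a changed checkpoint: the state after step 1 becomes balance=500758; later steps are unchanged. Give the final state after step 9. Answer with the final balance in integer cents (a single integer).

39343

state after step 1 := balance=500758
step 2 (pay 64613): balance=442905
step 3 (pay 63101): balance=385783
step 4 (pay 54764): balance=336227
step 5 (pay 61476): balance=279290
step 6 (pay 64088): balance=218972
step 7 (pay 53558): balance=168370
step 8 (pay 65252): balance=105390
step 9 (pay 67469): balance=39343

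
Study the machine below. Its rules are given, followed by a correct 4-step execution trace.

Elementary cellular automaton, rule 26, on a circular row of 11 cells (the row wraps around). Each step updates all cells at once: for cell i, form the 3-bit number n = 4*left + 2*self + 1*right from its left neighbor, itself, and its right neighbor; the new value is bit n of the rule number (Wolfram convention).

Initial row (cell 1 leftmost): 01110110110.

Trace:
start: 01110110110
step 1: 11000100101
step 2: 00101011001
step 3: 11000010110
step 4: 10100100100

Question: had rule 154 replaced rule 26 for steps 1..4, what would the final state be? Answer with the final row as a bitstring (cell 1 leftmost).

(re-executing steps 1..4 under rule 154; state before step 1: 01110110110)
step 1: 11100100101
step 2: 11011011001
step 3: 10010010111
step 4: 01101100111

01101100111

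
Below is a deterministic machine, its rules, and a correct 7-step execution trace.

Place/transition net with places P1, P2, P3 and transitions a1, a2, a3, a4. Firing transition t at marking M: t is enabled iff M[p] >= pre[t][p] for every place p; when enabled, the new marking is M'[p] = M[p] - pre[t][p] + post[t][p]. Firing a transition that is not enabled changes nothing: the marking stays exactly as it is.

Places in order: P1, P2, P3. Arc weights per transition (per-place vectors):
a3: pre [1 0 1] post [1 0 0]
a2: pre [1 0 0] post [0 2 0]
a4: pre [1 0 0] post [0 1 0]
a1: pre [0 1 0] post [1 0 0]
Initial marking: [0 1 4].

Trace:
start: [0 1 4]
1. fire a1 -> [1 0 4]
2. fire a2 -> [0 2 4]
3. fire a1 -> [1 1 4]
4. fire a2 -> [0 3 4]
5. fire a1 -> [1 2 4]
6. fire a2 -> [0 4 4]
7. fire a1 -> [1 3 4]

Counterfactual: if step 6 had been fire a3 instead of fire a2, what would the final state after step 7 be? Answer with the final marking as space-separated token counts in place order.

(re-executing from step 6 with the substitution; state before step 6: [1 2 4])
6. fire a3 -> [1 2 3]
7. fire a1 -> [2 1 3]

2 1 3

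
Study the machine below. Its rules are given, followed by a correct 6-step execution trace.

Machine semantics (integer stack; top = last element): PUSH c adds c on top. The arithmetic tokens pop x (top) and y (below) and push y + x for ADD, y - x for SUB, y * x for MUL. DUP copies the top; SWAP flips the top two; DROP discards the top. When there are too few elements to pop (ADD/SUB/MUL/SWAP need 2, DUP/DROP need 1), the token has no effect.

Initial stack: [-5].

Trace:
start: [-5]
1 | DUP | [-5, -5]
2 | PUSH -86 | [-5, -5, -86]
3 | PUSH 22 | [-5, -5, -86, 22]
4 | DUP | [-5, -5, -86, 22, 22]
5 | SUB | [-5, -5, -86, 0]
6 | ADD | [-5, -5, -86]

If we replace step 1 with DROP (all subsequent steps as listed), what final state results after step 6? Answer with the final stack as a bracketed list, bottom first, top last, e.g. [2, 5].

(re-executing from step 1 with the substitution; state before step 1: [-5])
1 | DROP | []
2 | PUSH -86 | [-86]
3 | PUSH 22 | [-86, 22]
4 | DUP | [-86, 22, 22]
5 | SUB | [-86, 0]
6 | ADD | [-86]

[-86]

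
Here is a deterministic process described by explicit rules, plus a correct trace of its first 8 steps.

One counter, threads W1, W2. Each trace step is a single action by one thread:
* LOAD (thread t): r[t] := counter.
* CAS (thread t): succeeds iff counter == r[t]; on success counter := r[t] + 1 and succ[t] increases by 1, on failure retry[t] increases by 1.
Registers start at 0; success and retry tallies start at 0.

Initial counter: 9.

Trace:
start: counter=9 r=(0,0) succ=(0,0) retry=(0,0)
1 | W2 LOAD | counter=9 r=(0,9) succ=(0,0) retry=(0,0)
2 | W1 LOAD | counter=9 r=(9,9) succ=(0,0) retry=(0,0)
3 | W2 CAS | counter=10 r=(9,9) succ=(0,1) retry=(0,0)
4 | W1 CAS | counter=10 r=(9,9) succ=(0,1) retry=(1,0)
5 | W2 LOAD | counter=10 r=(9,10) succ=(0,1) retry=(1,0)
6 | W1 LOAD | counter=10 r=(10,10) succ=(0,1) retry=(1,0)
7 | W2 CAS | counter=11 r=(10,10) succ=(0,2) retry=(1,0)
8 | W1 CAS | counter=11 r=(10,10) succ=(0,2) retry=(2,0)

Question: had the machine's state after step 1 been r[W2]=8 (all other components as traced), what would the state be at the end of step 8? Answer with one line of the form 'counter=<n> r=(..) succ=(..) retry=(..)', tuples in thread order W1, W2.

counter=11 r=(10,10) succ=(1,1) retry=(1,1)

state after step 1 := counter=9 r=(0,8) succ=(0,0) retry=(0,0)
2 | W1 LOAD | counter=9 r=(9,8) succ=(0,0) retry=(0,0)
3 | W2 CAS | counter=9 r=(9,8) succ=(0,0) retry=(0,1)
4 | W1 CAS | counter=10 r=(9,8) succ=(1,0) retry=(0,1)
5 | W2 LOAD | counter=10 r=(9,10) succ=(1,0) retry=(0,1)
6 | W1 LOAD | counter=10 r=(10,10) succ=(1,0) retry=(0,1)
7 | W2 CAS | counter=11 r=(10,10) succ=(1,1) retry=(0,1)
8 | W1 CAS | counter=11 r=(10,10) succ=(1,1) retry=(1,1)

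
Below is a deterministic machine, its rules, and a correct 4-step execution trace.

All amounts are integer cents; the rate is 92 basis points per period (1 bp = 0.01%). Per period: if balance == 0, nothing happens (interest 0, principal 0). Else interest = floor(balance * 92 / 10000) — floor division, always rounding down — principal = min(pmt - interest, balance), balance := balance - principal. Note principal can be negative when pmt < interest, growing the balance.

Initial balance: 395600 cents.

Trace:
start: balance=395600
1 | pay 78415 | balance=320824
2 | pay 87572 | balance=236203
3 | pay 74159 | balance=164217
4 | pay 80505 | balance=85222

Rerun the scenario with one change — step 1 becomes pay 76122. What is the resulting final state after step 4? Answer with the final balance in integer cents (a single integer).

87579

(re-executing from step 1 with the substitution; state before step 1: balance=395600)
1 | pay 76122 | balance=323117
2 | pay 87572 | balance=238517
3 | pay 74159 | balance=166552
4 | pay 80505 | balance=87579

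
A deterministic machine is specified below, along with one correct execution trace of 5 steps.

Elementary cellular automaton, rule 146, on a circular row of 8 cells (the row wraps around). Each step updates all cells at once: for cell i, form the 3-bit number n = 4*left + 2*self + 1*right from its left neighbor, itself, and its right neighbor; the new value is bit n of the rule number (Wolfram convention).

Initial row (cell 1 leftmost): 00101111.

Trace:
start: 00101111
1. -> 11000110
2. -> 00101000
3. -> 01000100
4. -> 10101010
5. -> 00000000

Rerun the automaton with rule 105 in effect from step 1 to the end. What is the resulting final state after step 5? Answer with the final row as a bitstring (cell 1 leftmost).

(re-executing steps 1..5 under rule 105; state before step 1: 00101111)
1. -> 00011001
2. -> 01011000
3. -> 00111011
4. -> 00101111
5. -> 00011001

00011001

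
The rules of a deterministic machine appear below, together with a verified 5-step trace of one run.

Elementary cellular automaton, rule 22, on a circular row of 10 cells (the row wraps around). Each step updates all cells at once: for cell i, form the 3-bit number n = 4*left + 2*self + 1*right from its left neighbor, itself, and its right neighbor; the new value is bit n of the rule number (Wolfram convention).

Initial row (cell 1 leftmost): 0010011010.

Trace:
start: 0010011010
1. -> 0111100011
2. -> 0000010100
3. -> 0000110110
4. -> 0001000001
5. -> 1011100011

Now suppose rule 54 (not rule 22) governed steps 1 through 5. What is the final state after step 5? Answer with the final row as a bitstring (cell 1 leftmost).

0100000001

(re-executing steps 1..5 under rule 54; state before step 1: 0010011010)
1. -> 0111100111
2. -> 1000011000
3. -> 1100100101
4. -> 0011111110
5. -> 0100000001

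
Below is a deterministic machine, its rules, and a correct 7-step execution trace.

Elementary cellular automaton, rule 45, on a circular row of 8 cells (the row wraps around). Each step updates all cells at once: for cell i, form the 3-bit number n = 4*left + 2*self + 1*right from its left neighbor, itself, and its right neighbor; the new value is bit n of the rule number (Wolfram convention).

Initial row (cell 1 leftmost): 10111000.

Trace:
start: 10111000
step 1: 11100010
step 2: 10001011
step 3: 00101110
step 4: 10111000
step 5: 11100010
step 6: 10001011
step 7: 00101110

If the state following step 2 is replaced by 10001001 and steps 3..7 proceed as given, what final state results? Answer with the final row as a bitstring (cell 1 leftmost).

00111011

state after step 2 := 10001001
step 3: 00101001
step 4: 00111001
step 5: 00100001
step 6: 00101101
step 7: 00111011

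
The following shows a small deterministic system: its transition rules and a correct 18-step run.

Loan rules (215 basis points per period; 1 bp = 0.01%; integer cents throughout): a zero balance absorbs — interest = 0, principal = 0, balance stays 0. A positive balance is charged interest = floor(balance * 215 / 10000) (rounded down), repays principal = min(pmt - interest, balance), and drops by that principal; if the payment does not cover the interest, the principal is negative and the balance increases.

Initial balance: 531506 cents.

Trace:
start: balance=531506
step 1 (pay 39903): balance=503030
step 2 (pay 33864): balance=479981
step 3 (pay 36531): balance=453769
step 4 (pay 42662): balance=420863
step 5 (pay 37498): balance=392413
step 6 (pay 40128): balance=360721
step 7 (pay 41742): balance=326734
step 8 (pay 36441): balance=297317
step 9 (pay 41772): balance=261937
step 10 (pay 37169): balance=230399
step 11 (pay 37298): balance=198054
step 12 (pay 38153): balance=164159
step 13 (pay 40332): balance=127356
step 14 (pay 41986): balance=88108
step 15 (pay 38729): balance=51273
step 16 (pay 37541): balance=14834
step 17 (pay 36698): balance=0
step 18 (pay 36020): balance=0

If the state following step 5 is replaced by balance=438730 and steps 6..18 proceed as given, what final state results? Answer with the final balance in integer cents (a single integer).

state after step 5 := balance=438730
step 6 (pay 40128): balance=408034
step 7 (pay 41742): balance=375064
step 8 (pay 36441): balance=346686
step 9 (pay 41772): balance=312367
step 10 (pay 37169): balance=281913
step 11 (pay 37298): balance=250676
step 12 (pay 38153): balance=217912
step 13 (pay 40332): balance=182265
step 14 (pay 41986): balance=144197
step 15 (pay 38729): balance=108568
step 16 (pay 37541): balance=73361
step 17 (pay 36698): balance=38240
step 18 (pay 36020): balance=3042

3042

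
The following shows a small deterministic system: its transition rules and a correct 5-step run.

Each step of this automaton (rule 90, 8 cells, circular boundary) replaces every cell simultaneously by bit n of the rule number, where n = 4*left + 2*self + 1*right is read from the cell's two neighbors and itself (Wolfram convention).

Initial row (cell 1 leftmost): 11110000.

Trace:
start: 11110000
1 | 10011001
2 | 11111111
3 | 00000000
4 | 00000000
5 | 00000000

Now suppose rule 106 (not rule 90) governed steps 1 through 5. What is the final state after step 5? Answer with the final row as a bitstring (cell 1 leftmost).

01011000

(re-executing steps 1..5 under rule 106; state before step 1: 11110000)
1 | 10010001
2 | 10100011
3 | 11000110
4 | 11001111
5 | 01011000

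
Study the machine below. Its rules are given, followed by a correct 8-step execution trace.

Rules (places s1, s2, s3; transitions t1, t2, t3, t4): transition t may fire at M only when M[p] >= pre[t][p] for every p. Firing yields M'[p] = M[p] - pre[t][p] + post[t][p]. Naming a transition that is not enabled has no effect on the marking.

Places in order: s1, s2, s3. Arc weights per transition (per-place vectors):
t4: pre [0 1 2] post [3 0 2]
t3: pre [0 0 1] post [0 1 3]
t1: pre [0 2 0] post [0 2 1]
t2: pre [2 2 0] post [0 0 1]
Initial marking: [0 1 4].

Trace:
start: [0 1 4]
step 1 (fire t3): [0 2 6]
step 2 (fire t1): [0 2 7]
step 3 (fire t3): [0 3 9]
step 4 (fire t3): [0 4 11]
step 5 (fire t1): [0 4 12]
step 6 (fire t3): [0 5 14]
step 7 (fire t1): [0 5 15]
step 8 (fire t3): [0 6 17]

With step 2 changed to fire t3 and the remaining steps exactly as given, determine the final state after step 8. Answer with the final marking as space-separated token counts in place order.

0 7 18

(re-executing from step 2 with the substitution; state before step 2: [0 2 6])
step 2 (fire t3): [0 3 8]
step 3 (fire t3): [0 4 10]
step 4 (fire t3): [0 5 12]
step 5 (fire t1): [0 5 13]
step 6 (fire t3): [0 6 15]
step 7 (fire t1): [0 6 16]
step 8 (fire t3): [0 7 18]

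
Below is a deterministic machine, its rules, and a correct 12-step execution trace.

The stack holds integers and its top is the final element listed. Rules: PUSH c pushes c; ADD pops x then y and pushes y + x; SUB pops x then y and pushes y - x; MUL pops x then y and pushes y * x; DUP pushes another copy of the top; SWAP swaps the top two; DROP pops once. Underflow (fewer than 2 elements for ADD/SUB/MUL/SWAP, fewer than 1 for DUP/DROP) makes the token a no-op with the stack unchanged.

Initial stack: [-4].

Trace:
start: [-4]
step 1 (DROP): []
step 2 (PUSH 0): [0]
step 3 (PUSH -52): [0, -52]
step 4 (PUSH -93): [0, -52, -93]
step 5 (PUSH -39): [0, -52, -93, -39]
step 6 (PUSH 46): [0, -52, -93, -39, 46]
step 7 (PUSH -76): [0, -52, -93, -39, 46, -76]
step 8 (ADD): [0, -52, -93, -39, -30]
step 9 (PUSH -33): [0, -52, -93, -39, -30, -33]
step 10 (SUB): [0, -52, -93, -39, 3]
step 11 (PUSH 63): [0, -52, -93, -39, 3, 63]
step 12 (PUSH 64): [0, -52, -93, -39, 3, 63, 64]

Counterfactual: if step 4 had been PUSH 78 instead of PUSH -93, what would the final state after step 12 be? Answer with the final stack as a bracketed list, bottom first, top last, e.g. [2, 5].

[0, -52, 78, -39, 3, 63, 64]

(re-executing from step 4 with the substitution; state before step 4: [0, -52])
step 4 (PUSH 78): [0, -52, 78]
step 5 (PUSH -39): [0, -52, 78, -39]
step 6 (PUSH 46): [0, -52, 78, -39, 46]
step 7 (PUSH -76): [0, -52, 78, -39, 46, -76]
step 8 (ADD): [0, -52, 78, -39, -30]
step 9 (PUSH -33): [0, -52, 78, -39, -30, -33]
step 10 (SUB): [0, -52, 78, -39, 3]
step 11 (PUSH 63): [0, -52, 78, -39, 3, 63]
step 12 (PUSH 64): [0, -52, 78, -39, 3, 63, 64]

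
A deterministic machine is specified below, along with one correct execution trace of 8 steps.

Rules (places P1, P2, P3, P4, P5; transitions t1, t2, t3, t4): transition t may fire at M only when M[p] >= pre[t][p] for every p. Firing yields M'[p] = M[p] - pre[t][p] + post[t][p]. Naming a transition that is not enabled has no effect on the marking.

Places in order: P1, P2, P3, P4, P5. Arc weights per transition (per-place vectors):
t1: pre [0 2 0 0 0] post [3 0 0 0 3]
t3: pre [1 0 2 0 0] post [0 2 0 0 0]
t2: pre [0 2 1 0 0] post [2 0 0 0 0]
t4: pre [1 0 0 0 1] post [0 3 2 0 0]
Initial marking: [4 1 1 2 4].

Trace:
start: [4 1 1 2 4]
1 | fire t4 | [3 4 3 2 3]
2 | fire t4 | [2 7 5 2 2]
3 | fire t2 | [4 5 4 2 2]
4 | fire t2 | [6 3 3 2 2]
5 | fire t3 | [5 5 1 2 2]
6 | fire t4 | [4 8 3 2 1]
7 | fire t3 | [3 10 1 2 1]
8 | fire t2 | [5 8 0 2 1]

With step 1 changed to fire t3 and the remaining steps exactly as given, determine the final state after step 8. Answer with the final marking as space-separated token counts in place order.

7 3 0 2 2

(re-executing from step 1 with the substitution; state before step 1: [4 1 1 2 4])
1 | fire t3 | [4 1 1 2 4]
2 | fire t4 | [3 4 3 2 3]
3 | fire t2 | [5 2 2 2 3]
4 | fire t2 | [7 0 1 2 3]
5 | fire t3 | [7 0 1 2 3]
6 | fire t4 | [6 3 3 2 2]
7 | fire t3 | [5 5 1 2 2]
8 | fire t2 | [7 3 0 2 2]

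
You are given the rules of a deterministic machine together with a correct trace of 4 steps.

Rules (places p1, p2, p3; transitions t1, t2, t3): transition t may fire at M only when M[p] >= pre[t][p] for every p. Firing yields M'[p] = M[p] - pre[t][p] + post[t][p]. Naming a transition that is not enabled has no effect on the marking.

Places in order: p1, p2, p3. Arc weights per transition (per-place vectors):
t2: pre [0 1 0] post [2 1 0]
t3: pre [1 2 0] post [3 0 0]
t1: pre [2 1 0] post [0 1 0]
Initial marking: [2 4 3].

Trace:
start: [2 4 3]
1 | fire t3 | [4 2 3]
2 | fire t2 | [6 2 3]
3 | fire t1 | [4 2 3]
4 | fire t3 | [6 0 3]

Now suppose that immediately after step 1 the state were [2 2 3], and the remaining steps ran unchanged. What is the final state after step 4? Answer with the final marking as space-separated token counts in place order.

4 0 3

state after step 1 := [2 2 3]
2 | fire t2 | [4 2 3]
3 | fire t1 | [2 2 3]
4 | fire t3 | [4 0 3]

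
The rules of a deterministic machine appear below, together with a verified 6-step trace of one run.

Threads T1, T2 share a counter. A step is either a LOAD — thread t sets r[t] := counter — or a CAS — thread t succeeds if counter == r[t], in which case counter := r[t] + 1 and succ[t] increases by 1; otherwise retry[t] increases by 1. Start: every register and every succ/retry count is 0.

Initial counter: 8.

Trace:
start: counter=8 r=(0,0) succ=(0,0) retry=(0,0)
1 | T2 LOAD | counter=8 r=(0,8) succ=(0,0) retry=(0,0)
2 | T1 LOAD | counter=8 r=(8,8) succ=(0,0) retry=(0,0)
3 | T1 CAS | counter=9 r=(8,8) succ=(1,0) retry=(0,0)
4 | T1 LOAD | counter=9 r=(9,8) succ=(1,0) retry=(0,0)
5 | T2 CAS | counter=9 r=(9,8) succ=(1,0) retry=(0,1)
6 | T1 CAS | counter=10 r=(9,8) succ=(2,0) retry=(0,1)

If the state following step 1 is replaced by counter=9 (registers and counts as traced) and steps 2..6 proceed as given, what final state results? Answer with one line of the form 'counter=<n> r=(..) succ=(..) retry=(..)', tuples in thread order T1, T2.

state after step 1 := counter=9 r=(0,8) succ=(0,0) retry=(0,0)
2 | T1 LOAD | counter=9 r=(9,8) succ=(0,0) retry=(0,0)
3 | T1 CAS | counter=10 r=(9,8) succ=(1,0) retry=(0,0)
4 | T1 LOAD | counter=10 r=(10,8) succ=(1,0) retry=(0,0)
5 | T2 CAS | counter=10 r=(10,8) succ=(1,0) retry=(0,1)
6 | T1 CAS | counter=11 r=(10,8) succ=(2,0) retry=(0,1)

counter=11 r=(10,8) succ=(2,0) retry=(0,1)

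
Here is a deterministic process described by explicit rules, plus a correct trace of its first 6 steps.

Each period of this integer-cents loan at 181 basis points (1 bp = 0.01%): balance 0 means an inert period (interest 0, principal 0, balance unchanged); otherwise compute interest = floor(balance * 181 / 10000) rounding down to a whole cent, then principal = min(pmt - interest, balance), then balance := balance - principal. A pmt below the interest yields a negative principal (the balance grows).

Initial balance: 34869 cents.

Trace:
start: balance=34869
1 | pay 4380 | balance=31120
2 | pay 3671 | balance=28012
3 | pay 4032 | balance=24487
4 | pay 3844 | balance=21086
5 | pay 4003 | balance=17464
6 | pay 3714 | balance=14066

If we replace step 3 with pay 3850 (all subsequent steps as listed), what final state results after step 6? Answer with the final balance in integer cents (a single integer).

14258

(re-executing from step 3 with the substitution; state before step 3: balance=28012)
3 | pay 3850 | balance=24669
4 | pay 3844 | balance=21271
5 | pay 4003 | balance=17653
6 | pay 3714 | balance=14258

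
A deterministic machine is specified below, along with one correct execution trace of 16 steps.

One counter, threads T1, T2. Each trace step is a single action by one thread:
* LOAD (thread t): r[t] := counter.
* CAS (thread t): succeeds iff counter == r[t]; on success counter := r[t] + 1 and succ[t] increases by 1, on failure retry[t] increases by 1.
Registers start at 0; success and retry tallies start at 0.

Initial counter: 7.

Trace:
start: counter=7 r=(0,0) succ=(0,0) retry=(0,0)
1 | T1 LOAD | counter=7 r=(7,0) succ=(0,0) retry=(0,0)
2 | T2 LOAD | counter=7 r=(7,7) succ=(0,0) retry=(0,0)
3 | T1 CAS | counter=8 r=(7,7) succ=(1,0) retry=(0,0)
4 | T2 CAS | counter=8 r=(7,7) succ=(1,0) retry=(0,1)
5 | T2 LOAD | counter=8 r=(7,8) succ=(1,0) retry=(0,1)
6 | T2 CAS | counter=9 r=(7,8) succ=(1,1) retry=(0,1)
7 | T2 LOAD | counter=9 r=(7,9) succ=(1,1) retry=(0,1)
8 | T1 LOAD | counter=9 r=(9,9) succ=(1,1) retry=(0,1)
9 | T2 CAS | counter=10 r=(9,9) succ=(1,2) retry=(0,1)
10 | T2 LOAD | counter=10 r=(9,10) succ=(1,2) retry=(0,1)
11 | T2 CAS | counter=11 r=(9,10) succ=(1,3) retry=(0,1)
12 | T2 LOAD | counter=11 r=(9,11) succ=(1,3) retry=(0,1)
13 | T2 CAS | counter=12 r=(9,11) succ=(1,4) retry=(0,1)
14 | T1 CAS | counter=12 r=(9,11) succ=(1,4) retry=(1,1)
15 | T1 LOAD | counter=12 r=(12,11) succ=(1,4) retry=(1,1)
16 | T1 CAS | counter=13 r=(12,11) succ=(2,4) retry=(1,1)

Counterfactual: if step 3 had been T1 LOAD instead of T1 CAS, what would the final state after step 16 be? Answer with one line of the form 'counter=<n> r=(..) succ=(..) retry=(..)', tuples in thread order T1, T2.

(re-executing from step 3 with the substitution; state before step 3: counter=7 r=(7,7) succ=(0,0) retry=(0,0))
3 | T1 LOAD | counter=7 r=(7,7) succ=(0,0) retry=(0,0)
4 | T2 CAS | counter=8 r=(7,7) succ=(0,1) retry=(0,0)
5 | T2 LOAD | counter=8 r=(7,8) succ=(0,1) retry=(0,0)
6 | T2 CAS | counter=9 r=(7,8) succ=(0,2) retry=(0,0)
7 | T2 LOAD | counter=9 r=(7,9) succ=(0,2) retry=(0,0)
8 | T1 LOAD | counter=9 r=(9,9) succ=(0,2) retry=(0,0)
9 | T2 CAS | counter=10 r=(9,9) succ=(0,3) retry=(0,0)
10 | T2 LOAD | counter=10 r=(9,10) succ=(0,3) retry=(0,0)
11 | T2 CAS | counter=11 r=(9,10) succ=(0,4) retry=(0,0)
12 | T2 LOAD | counter=11 r=(9,11) succ=(0,4) retry=(0,0)
13 | T2 CAS | counter=12 r=(9,11) succ=(0,5) retry=(0,0)
14 | T1 CAS | counter=12 r=(9,11) succ=(0,5) retry=(1,0)
15 | T1 LOAD | counter=12 r=(12,11) succ=(0,5) retry=(1,0)
16 | T1 CAS | counter=13 r=(12,11) succ=(1,5) retry=(1,0)

counter=13 r=(12,11) succ=(1,5) retry=(1,0)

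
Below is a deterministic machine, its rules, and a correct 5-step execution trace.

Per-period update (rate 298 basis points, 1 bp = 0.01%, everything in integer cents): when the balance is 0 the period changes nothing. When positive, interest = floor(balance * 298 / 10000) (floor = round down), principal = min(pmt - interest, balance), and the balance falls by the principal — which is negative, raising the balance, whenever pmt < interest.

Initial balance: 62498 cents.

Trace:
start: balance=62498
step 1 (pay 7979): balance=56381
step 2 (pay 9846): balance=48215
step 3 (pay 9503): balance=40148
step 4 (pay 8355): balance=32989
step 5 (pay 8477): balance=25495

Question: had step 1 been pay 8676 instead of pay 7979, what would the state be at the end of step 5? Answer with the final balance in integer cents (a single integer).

24711

(re-executing from step 1 with the substitution; state before step 1: balance=62498)
step 1 (pay 8676): balance=55684
step 2 (pay 9846): balance=47497
step 3 (pay 9503): balance=39409
step 4 (pay 8355): balance=32228
step 5 (pay 8477): balance=24711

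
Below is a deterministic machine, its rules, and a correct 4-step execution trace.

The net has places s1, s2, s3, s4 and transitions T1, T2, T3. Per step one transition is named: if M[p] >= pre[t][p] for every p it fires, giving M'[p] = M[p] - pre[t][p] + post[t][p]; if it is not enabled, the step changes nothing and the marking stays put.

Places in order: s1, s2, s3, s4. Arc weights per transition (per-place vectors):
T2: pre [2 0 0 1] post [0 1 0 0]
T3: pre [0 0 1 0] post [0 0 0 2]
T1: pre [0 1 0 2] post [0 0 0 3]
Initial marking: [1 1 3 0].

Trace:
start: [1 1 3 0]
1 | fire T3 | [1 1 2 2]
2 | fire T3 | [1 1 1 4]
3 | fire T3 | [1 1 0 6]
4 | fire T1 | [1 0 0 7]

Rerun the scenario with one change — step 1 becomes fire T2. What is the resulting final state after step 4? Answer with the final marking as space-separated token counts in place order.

1 0 1 5

(re-executing from step 1 with the substitution; state before step 1: [1 1 3 0])
1 | fire T2 | [1 1 3 0]
2 | fire T3 | [1 1 2 2]
3 | fire T3 | [1 1 1 4]
4 | fire T1 | [1 0 1 5]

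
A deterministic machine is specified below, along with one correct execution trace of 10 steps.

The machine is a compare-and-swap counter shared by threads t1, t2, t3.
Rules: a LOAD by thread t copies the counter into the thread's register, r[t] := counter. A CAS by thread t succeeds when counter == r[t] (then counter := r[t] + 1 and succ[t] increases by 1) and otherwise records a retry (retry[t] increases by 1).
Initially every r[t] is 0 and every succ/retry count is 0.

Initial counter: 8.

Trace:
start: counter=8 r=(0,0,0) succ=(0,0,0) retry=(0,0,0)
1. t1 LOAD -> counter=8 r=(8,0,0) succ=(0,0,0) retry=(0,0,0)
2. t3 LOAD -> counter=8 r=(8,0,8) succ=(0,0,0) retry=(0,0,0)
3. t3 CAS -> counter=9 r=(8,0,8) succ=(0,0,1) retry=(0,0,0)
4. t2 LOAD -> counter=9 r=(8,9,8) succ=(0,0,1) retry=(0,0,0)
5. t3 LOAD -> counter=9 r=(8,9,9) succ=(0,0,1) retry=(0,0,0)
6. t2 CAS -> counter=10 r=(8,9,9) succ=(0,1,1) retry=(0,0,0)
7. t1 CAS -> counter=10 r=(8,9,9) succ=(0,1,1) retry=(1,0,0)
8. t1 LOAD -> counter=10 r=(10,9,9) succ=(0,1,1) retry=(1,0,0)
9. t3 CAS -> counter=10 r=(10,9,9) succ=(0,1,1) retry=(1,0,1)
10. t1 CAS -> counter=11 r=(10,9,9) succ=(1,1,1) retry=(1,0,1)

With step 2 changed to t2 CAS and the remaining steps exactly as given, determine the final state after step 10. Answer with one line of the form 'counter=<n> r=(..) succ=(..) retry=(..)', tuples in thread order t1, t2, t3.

(re-executing from step 2 with the substitution; state before step 2: counter=8 r=(8,0,0) succ=(0,0,0) retry=(0,0,0))
2. t2 CAS -> counter=8 r=(8,0,0) succ=(0,0,0) retry=(0,1,0)
3. t3 CAS -> counter=8 r=(8,0,0) succ=(0,0,0) retry=(0,1,1)
4. t2 LOAD -> counter=8 r=(8,8,0) succ=(0,0,0) retry=(0,1,1)
5. t3 LOAD -> counter=8 r=(8,8,8) succ=(0,0,0) retry=(0,1,1)
6. t2 CAS -> counter=9 r=(8,8,8) succ=(0,1,0) retry=(0,1,1)
7. t1 CAS -> counter=9 r=(8,8,8) succ=(0,1,0) retry=(1,1,1)
8. t1 LOAD -> counter=9 r=(9,8,8) succ=(0,1,0) retry=(1,1,1)
9. t3 CAS -> counter=9 r=(9,8,8) succ=(0,1,0) retry=(1,1,2)
10. t1 CAS -> counter=10 r=(9,8,8) succ=(1,1,0) retry=(1,1,2)

counter=10 r=(9,8,8) succ=(1,1,0) retry=(1,1,2)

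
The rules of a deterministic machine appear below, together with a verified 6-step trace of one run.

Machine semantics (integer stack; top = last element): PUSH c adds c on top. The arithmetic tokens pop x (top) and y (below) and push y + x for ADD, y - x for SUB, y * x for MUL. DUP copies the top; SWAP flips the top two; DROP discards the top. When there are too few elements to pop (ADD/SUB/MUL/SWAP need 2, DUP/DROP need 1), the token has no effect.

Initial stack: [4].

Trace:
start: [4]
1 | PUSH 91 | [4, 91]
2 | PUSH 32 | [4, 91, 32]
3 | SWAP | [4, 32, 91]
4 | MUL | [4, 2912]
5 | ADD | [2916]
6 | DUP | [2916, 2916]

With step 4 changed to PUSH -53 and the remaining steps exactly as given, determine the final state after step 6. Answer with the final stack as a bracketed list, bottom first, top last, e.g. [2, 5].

(re-executing from step 4 with the substitution; state before step 4: [4, 32, 91])
4 | PUSH -53 | [4, 32, 91, -53]
5 | ADD | [4, 32, 38]
6 | DUP | [4, 32, 38, 38]

[4, 32, 38, 38]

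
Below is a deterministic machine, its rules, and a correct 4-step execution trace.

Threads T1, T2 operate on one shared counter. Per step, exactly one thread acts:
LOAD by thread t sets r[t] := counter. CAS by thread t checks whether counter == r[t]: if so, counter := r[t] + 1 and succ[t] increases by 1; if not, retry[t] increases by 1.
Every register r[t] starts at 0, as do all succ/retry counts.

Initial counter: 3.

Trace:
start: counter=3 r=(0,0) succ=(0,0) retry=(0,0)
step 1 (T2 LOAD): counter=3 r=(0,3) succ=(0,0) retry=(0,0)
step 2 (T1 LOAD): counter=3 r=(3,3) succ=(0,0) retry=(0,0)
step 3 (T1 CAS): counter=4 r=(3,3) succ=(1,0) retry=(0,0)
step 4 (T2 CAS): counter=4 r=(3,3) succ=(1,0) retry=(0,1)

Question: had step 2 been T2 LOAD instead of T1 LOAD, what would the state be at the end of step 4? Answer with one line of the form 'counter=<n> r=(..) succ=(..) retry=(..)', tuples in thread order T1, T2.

counter=4 r=(0,3) succ=(0,1) retry=(1,0)

(re-executing from step 2 with the substitution; state before step 2: counter=3 r=(0,3) succ=(0,0) retry=(0,0))
step 2 (T2 LOAD): counter=3 r=(0,3) succ=(0,0) retry=(0,0)
step 3 (T1 CAS): counter=3 r=(0,3) succ=(0,0) retry=(1,0)
step 4 (T2 CAS): counter=4 r=(0,3) succ=(0,1) retry=(1,0)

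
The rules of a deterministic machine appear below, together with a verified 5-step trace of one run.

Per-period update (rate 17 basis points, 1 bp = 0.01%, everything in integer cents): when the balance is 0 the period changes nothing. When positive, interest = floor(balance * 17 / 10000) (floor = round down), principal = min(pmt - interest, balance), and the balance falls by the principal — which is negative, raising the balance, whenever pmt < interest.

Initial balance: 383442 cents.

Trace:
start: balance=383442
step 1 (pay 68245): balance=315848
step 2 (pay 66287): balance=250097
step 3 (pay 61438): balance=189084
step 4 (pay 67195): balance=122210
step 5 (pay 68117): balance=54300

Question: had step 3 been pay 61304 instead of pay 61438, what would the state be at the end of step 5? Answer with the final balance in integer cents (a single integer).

54434

(re-executing from step 3 with the substitution; state before step 3: balance=250097)
step 3 (pay 61304): balance=189218
step 4 (pay 67195): balance=122344
step 5 (pay 68117): balance=54434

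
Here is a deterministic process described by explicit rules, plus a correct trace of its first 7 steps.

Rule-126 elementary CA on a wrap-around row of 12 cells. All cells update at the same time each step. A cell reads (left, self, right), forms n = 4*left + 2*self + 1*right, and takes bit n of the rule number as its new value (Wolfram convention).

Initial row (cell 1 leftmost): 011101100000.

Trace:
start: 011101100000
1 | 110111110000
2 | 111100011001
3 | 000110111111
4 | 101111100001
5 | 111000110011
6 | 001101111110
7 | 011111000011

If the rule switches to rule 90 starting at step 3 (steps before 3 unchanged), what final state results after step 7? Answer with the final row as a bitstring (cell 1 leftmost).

(re-executing steps 3..7 under rule 90; state before step 3: 111100011001)
3 | 000110111111
4 | 101110100001
5 | 101010010011
6 | 100001101110
7 | 010011101010

010011101010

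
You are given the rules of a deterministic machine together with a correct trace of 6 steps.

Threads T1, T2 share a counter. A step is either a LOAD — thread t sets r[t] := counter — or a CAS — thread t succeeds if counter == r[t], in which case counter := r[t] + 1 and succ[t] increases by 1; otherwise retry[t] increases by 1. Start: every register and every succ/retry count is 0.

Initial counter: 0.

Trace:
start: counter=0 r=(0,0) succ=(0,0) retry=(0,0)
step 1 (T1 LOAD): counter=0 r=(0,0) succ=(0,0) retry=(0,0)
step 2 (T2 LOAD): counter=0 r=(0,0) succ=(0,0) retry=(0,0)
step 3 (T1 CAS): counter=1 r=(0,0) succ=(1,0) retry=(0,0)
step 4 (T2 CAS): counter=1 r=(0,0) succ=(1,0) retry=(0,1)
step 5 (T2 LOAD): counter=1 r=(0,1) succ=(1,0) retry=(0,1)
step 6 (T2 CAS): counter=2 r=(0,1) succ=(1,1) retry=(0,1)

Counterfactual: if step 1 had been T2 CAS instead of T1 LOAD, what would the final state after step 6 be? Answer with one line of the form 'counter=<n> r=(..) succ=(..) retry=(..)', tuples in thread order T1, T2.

(re-executing from step 1 with the substitution; state before step 1: counter=0 r=(0,0) succ=(0,0) retry=(0,0))
step 1 (T2 CAS): counter=1 r=(0,0) succ=(0,1) retry=(0,0)
step 2 (T2 LOAD): counter=1 r=(0,1) succ=(0,1) retry=(0,0)
step 3 (T1 CAS): counter=1 r=(0,1) succ=(0,1) retry=(1,0)
step 4 (T2 CAS): counter=2 r=(0,1) succ=(0,2) retry=(1,0)
step 5 (T2 LOAD): counter=2 r=(0,2) succ=(0,2) retry=(1,0)
step 6 (T2 CAS): counter=3 r=(0,2) succ=(0,3) retry=(1,0)

counter=3 r=(0,2) succ=(0,3) retry=(1,0)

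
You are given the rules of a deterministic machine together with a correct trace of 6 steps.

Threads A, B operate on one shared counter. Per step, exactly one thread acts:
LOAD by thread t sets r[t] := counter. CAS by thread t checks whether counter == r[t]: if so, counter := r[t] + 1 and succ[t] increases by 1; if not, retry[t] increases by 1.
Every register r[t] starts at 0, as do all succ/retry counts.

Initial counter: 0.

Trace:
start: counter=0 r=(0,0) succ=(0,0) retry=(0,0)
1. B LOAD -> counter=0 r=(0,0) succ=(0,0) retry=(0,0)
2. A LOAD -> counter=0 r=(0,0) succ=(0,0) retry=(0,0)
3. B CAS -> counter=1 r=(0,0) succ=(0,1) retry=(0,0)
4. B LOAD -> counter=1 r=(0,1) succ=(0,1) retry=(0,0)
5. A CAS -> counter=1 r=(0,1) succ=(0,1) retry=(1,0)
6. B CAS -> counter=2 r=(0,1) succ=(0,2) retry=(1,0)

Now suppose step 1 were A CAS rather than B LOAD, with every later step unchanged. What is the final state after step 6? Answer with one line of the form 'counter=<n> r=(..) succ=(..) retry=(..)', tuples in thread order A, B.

(re-executing from step 1 with the substitution; state before step 1: counter=0 r=(0,0) succ=(0,0) retry=(0,0))
1. A CAS -> counter=1 r=(0,0) succ=(1,0) retry=(0,0)
2. A LOAD -> counter=1 r=(1,0) succ=(1,0) retry=(0,0)
3. B CAS -> counter=1 r=(1,0) succ=(1,0) retry=(0,1)
4. B LOAD -> counter=1 r=(1,1) succ=(1,0) retry=(0,1)
5. A CAS -> counter=2 r=(1,1) succ=(2,0) retry=(0,1)
6. B CAS -> counter=2 r=(1,1) succ=(2,0) retry=(0,2)

counter=2 r=(1,1) succ=(2,0) retry=(0,2)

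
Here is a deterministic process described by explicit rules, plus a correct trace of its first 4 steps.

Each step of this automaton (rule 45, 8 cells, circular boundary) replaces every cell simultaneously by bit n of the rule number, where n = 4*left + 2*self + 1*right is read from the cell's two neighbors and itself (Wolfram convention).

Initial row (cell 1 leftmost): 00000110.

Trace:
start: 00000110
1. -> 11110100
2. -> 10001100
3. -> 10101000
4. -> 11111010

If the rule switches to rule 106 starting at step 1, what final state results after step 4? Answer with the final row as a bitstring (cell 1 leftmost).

01100100

(re-executing steps 1..4 under rule 106; state before step 1: 00000110)
1. -> 00001110
2. -> 00011010
3. -> 00111100
4. -> 01100100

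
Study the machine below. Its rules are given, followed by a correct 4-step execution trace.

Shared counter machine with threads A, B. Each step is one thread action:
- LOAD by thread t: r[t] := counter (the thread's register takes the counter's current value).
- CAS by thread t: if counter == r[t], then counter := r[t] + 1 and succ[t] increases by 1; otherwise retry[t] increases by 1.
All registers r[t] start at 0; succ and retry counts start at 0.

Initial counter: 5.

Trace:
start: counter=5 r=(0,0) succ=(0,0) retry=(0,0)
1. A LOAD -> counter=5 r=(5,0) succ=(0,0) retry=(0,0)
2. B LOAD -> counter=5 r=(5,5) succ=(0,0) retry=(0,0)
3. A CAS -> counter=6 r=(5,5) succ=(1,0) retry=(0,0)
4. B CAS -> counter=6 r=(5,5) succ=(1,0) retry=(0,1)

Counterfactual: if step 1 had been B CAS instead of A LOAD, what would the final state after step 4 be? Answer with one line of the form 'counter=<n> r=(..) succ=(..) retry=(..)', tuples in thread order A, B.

counter=6 r=(0,5) succ=(0,1) retry=(1,1)

(re-executing from step 1 with the substitution; state before step 1: counter=5 r=(0,0) succ=(0,0) retry=(0,0))
1. B CAS -> counter=5 r=(0,0) succ=(0,0) retry=(0,1)
2. B LOAD -> counter=5 r=(0,5) succ=(0,0) retry=(0,1)
3. A CAS -> counter=5 r=(0,5) succ=(0,0) retry=(1,1)
4. B CAS -> counter=6 r=(0,5) succ=(0,1) retry=(1,1)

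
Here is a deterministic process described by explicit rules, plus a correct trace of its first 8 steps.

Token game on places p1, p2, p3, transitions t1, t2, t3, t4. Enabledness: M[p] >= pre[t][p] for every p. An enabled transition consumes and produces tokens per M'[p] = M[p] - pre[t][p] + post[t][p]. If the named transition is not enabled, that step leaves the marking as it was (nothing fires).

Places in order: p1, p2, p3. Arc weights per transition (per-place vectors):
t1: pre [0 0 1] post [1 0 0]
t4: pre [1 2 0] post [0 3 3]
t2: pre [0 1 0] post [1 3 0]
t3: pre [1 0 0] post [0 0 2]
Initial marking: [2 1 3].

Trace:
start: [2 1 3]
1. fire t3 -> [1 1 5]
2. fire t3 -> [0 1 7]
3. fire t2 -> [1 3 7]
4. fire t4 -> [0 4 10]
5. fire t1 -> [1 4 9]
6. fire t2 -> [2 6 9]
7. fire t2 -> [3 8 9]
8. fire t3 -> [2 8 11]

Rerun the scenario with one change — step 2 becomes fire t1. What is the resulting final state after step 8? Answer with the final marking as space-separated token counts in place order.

4 8 8

(re-executing from step 2 with the substitution; state before step 2: [1 1 5])
2. fire t1 -> [2 1 4]
3. fire t2 -> [3 3 4]
4. fire t4 -> [2 4 7]
5. fire t1 -> [3 4 6]
6. fire t2 -> [4 6 6]
7. fire t2 -> [5 8 6]
8. fire t3 -> [4 8 8]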